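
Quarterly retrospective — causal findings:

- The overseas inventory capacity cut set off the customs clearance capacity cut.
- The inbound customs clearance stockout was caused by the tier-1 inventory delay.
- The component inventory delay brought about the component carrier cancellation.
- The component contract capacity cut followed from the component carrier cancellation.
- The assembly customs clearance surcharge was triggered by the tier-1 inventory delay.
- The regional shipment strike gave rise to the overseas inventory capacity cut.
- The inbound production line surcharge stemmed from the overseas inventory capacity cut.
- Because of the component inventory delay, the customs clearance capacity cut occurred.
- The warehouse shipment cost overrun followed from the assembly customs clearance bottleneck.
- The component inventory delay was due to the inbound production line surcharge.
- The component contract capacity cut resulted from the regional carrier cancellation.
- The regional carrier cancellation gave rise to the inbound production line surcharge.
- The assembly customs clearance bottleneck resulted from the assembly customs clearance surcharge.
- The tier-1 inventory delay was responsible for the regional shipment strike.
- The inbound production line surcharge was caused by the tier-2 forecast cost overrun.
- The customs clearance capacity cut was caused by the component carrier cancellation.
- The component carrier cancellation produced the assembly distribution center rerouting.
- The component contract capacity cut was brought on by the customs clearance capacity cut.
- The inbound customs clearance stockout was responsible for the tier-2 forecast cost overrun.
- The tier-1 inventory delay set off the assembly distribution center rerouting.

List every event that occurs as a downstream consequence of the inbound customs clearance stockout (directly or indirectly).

Direct effects: the tier-2 forecast cost overrun.
2 steps out: the inbound production line surcharge.
3 steps out: the component inventory delay.
4 steps out: the component carrier cancellation, the customs clearance capacity cut.
5 steps out: the assembly distribution center rerouting, the component contract capacity cut.
Not reachable from it: the tier-1 inventory delay, the assembly customs clearance surcharge, the assembly customs clearance bottleneck, the regional shipment strike, the warehouse shipment cost overrun, the overseas inventory capacity cut, the regional carrier cancellation.

the assembly distribution center rerouting, the component carrier cancellation, the component contract capacity cut, the component inventory delay, the customs clearance capacity cut, the inbound production line surcharge, the tier-2 forecast cost overrun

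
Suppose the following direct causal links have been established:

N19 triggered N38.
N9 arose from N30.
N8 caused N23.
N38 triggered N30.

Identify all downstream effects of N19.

N30, N38, N9

Direct effects: N38.
2 steps out: N30.
3 steps out: N9.
Not reachable from it: N8, N23.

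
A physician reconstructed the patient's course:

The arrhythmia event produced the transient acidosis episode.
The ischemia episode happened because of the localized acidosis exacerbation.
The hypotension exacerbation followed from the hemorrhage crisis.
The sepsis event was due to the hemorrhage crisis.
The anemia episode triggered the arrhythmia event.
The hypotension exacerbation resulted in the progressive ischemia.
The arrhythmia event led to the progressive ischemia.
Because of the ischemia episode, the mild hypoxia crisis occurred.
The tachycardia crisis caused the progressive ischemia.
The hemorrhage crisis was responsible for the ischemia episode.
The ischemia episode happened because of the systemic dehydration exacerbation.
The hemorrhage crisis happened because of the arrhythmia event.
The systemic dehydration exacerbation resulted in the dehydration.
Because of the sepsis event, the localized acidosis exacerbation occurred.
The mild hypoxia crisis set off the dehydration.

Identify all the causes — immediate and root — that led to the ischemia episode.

Immediate causes of the ischemia episode: the systemic dehydration exacerbation, the hemorrhage crisis, the localized acidosis exacerbation.
Further upstream: the anemia episode, the arrhythmia event, the sepsis event.

the anemia episode, the arrhythmia event, the hemorrhage crisis, the localized acidosis exacerbation, the sepsis event, the systemic dehydration exacerbation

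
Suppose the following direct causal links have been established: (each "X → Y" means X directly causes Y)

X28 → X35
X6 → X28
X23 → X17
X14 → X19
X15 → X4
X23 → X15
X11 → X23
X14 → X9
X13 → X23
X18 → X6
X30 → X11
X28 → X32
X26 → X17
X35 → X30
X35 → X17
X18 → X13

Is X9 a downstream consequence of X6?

X6 leads to X28, X35, X30, X11, X32, X23, X15, X4, X17; X9 is not among them.

No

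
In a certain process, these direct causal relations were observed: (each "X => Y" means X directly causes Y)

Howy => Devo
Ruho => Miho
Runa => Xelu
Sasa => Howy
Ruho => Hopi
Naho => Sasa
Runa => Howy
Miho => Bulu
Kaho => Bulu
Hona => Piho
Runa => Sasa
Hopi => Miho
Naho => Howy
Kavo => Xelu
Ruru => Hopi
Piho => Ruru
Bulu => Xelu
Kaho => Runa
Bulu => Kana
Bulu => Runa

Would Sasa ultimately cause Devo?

Yes

There is a causal chain: Sasa → Howy → Devo.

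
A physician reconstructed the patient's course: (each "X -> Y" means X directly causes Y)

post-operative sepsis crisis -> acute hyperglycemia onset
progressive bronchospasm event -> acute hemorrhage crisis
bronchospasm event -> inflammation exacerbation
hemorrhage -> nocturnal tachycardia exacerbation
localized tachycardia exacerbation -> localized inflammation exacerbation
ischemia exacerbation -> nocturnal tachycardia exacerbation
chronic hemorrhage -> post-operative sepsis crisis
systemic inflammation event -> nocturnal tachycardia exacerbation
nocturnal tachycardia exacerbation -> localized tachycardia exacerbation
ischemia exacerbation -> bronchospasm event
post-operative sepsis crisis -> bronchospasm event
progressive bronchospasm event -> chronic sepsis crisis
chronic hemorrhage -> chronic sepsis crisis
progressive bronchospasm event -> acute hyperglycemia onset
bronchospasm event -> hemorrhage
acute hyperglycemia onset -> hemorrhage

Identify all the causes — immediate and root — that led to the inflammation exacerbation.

Immediate cause of the inflammation exacerbation: the bronchospasm event.
Further upstream: the chronic hemorrhage, the post-operative sepsis crisis, the ischemia exacerbation.

the bronchospasm event, the chronic hemorrhage, the ischemia exacerbation, the post-operative sepsis crisis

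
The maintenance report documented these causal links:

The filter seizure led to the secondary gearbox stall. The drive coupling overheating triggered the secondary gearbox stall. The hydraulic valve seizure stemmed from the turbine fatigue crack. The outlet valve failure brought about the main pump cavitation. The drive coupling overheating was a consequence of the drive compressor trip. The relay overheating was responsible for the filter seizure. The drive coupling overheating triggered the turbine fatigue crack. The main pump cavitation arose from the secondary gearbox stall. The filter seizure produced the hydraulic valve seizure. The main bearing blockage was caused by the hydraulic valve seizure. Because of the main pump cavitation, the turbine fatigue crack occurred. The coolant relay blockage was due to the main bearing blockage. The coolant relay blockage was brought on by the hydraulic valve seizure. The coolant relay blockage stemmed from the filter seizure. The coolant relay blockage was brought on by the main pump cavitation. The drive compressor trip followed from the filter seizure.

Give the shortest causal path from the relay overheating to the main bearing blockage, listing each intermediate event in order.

the relay overheating → the filter seizure → the hydraulic valve seizure → the main bearing blockage

the relay overheating → the filter seizure
the filter seizure → the hydraulic valve seizure
the hydraulic valve seizure → the main bearing blockage
Length: 3 steps.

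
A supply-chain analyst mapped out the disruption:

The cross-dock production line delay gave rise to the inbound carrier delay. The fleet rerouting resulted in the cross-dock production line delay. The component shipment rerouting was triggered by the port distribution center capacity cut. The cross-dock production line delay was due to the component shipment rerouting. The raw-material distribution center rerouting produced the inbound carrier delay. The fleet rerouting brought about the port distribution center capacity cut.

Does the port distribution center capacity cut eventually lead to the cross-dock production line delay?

There is a causal chain: the port distribution center capacity cut → the component shipment rerouting → the cross-dock production line delay.

Yes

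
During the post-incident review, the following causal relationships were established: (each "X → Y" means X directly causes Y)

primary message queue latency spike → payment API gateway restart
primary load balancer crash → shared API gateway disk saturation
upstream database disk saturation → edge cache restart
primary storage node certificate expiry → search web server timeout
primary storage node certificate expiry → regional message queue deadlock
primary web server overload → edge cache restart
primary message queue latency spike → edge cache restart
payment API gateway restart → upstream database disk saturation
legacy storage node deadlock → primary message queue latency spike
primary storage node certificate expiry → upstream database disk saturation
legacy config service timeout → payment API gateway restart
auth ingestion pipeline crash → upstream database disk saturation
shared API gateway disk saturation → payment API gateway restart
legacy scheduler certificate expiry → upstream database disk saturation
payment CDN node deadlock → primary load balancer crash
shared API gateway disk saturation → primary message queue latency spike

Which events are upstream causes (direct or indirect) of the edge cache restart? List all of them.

Immediate causes of the edge cache restart: the primary message queue latency spike, the upstream database disk saturation, the primary web server overload.
Further upstream: the payment CDN node deadlock, the legacy storage node deadlock, the primary load balancer crash, the primary storage node certificate expiry, the shared API gateway disk saturation, the legacy config service timeout, the auth ingestion pipeline crash, the payment API gateway restart, the legacy scheduler certificate expiry.

the auth ingestion pipeline crash, the legacy config service timeout, the legacy scheduler certificate expiry, the legacy storage node deadlock, the payment API gateway restart, the payment CDN node deadlock, the primary load balancer crash, the primary message queue latency spike, the primary storage node certificate expiry, the primary web server overload, the shared API gateway disk saturation, the upstream database disk saturation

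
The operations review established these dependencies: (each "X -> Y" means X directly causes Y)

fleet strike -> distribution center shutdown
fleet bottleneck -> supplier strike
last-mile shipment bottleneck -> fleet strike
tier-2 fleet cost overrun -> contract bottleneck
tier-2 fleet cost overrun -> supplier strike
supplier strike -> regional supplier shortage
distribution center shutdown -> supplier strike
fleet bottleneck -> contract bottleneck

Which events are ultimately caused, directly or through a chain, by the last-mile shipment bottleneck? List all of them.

the distribution center shutdown, the fleet strike, the regional supplier shortage, the supplier strike

Direct effects: the fleet strike.
2 steps out: the distribution center shutdown.
3 steps out: the supplier strike.
4 steps out: the regional supplier shortage.
Not reachable from it: the fleet bottleneck, the tier-2 fleet cost overrun, the contract bottleneck.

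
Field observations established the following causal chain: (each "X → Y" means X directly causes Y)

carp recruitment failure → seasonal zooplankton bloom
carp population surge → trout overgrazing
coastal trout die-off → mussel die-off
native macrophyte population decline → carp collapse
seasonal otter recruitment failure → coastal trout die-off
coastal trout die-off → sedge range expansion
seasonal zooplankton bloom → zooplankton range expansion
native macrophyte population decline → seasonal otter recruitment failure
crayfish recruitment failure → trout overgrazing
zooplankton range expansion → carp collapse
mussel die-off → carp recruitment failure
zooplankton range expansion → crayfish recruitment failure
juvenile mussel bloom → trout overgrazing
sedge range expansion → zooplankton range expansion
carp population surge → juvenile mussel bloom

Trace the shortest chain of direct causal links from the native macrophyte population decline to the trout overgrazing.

the native macrophyte population decline → the seasonal otter recruitment failure
the seasonal otter recruitment failure → the coastal trout die-off
the coastal trout die-off → the sedge range expansion
the sedge range expansion → the zooplankton range expansion
the zooplankton range expansion → the crayfish recruitment failure
the crayfish recruitment failure → the trout overgrazing
Length: 6 steps.

the native macrophyte population decline → the seasonal otter recruitment failure → the coastal trout die-off → the sedge range expansion → the zooplankton range expansion → the crayfish recruitment failure → the trout overgrazing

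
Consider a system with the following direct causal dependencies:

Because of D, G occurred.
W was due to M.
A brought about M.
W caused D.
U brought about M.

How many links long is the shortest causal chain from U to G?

Shortest chain: U → M → W → D → G.

4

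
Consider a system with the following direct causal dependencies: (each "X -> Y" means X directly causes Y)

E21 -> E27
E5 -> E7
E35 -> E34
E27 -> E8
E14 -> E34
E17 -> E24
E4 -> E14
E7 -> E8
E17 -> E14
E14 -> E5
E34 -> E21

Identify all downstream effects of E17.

E14, E21, E24, E27, E34, E5, E7, E8

Direct effects: E24, E14.
2 steps out: E5, E34.
3 steps out: E21, E7.
4 steps out: E27, E8.
Not reachable from it: E4, E35.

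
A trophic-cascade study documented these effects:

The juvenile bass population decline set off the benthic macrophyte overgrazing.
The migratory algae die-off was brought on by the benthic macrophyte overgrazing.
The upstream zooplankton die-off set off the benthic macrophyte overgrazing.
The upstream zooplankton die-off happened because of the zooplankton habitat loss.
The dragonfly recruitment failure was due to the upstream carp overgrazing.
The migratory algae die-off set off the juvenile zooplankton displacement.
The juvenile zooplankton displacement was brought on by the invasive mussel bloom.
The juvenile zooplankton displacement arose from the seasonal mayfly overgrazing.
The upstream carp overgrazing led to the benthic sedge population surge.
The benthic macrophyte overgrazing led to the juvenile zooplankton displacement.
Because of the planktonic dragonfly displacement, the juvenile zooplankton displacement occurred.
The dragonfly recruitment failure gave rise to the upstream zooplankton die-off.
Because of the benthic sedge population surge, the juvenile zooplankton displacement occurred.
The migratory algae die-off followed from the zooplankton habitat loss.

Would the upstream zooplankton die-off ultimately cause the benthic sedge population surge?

The upstream zooplankton die-off leads to the benthic macrophyte overgrazing, the migratory algae die-off, the juvenile zooplankton displacement; the benthic sedge population surge is not among them.

No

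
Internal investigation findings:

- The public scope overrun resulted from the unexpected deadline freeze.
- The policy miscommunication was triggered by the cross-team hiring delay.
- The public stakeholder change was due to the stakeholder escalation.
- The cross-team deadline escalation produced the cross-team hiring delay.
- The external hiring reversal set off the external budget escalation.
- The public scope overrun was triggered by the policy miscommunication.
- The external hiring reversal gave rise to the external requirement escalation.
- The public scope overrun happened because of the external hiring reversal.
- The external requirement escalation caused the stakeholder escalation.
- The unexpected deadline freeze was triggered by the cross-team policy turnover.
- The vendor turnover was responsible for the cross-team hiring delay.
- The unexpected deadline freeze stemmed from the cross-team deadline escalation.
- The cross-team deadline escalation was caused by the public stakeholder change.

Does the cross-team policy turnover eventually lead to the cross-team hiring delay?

No

The cross-team policy turnover leads to the unexpected deadline freeze, the public scope overrun; the cross-team hiring delay is not among them.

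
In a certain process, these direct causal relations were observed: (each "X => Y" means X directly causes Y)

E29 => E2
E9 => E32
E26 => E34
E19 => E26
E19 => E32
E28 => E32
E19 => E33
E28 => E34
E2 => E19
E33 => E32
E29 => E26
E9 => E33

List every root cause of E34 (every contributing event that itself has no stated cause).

Tracing upstream from E34: E34 ← E26 ← E29.
A separate upstream branch: E34 ← E28.
Each of those chain origins has no stated cause.

E28, E29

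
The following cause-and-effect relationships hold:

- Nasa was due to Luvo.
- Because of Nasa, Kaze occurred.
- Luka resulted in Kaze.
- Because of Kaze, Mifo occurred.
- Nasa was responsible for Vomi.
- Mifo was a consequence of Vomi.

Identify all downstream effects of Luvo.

Direct effects: Nasa.
2 steps out: Vomi, Kaze.
3 steps out: Mifo.
Not reachable from it: Luka.

Kaze, Mifo, Nasa, Vomi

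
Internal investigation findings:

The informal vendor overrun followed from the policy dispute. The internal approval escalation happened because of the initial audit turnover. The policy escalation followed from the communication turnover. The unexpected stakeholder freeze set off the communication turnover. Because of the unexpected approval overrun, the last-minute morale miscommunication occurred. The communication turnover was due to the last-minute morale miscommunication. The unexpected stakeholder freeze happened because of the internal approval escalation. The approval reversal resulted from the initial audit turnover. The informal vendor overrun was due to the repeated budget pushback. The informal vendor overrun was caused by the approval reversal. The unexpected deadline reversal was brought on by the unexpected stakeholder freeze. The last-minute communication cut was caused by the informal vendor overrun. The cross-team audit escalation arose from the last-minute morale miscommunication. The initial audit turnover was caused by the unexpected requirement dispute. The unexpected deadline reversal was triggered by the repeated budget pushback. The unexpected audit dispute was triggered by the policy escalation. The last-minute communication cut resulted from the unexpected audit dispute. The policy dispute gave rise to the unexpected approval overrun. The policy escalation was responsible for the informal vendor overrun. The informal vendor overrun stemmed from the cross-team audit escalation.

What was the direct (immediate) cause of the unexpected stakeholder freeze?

Upstream contributors include the unexpected requirement dispute, the initial audit turnover, but only the internal approval escalation feeds directly into the unexpected stakeholder freeze.

the internal approval escalation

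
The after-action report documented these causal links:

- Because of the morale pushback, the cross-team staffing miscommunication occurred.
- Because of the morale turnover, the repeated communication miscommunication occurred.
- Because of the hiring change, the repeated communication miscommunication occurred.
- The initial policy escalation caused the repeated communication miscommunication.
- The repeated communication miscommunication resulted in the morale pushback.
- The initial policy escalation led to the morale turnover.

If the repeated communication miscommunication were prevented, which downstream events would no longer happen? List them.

the cross-team staffing miscommunication, the morale pushback

Downstream of the repeated communication miscommunication: the morale pushback, the cross-team staffing miscommunication.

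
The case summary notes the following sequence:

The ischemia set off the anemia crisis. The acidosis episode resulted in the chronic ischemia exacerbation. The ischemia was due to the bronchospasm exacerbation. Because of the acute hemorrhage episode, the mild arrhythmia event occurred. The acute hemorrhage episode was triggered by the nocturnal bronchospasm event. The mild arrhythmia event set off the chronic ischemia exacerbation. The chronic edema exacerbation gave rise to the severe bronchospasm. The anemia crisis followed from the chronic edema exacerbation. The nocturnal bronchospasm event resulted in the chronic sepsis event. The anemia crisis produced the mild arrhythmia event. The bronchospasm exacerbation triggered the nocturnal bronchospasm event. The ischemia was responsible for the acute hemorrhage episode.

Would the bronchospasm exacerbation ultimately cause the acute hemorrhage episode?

Yes

There is a causal chain: the bronchospasm exacerbation → the ischemia → the acute hemorrhage episode.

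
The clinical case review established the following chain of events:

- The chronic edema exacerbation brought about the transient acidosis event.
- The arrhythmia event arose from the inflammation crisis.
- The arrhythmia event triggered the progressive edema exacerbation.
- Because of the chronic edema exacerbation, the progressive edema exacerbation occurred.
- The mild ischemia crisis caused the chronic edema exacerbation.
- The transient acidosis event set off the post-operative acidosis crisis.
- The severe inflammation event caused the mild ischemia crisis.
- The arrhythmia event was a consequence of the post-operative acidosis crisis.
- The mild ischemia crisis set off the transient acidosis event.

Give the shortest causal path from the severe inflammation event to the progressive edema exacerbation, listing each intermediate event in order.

the severe inflammation event → the mild ischemia crisis → the chronic edema exacerbation → the progressive edema exacerbation

the severe inflammation event → the mild ischemia crisis
the mild ischemia crisis → the chronic edema exacerbation
the chronic edema exacerbation → the progressive edema exacerbation
Length: 3 steps.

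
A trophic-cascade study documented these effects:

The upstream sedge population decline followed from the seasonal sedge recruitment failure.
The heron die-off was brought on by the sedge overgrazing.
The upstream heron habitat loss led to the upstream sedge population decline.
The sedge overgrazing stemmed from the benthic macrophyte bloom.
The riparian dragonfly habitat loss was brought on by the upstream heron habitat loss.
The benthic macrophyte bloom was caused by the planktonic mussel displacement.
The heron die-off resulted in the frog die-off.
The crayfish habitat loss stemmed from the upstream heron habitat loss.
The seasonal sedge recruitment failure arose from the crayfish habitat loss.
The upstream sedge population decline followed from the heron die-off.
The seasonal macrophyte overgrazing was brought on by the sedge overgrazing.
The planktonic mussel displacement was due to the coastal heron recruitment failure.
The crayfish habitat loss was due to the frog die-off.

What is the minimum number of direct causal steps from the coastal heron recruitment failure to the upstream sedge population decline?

Shortest chain: the coastal heron recruitment failure → the planktonic mussel displacement → the benthic macrophyte bloom → the sedge overgrazing → the heron die-off → the upstream sedge population decline.

5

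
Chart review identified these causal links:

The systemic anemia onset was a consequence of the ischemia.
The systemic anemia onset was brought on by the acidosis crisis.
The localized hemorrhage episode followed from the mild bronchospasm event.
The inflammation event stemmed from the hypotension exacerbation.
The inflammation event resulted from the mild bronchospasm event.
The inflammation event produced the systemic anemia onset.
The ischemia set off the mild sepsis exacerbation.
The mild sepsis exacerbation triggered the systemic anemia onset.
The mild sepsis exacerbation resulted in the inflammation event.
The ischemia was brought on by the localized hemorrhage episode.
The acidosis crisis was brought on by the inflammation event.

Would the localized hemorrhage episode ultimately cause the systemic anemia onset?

There is a causal chain: the localized hemorrhage episode → the ischemia → the systemic anemia onset.

Yes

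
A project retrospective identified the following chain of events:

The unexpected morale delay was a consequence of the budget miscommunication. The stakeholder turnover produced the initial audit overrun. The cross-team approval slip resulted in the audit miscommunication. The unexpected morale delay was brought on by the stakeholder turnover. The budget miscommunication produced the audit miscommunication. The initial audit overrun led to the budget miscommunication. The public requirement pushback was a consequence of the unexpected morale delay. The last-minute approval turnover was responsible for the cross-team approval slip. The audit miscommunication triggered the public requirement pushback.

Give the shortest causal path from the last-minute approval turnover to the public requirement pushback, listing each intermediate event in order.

the last-minute approval turnover → the cross-team approval slip → the audit miscommunication → the public requirement pushback

the last-minute approval turnover → the cross-team approval slip
the cross-team approval slip → the audit miscommunication
the audit miscommunication → the public requirement pushback
Length: 3 steps.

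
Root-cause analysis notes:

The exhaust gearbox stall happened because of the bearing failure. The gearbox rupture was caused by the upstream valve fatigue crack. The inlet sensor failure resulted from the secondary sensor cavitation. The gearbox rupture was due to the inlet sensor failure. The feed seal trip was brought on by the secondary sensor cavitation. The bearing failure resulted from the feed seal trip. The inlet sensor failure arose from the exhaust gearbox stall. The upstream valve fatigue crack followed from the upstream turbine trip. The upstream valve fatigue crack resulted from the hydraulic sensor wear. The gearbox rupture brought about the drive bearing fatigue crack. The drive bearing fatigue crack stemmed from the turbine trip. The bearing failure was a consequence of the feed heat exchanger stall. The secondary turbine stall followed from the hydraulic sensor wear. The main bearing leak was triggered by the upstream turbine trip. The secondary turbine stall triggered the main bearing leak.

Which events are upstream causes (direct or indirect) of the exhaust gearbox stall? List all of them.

Immediate cause of the exhaust gearbox stall: the bearing failure.
Further upstream: the secondary sensor cavitation, the feed seal trip, the feed heat exchanger stall.

the bearing failure, the feed heat exchanger stall, the feed seal trip, the secondary sensor cavitation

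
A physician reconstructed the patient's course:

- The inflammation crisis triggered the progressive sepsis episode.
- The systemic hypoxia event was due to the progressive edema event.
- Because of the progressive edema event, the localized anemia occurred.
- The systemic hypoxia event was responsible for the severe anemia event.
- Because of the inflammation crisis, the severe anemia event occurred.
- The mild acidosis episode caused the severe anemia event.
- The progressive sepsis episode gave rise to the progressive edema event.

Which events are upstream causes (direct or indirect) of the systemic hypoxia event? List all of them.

the inflammation crisis, the progressive edema event, the progressive sepsis episode

Immediate cause of the systemic hypoxia event: the progressive edema event.
Further upstream: the inflammation crisis, the progressive sepsis episode.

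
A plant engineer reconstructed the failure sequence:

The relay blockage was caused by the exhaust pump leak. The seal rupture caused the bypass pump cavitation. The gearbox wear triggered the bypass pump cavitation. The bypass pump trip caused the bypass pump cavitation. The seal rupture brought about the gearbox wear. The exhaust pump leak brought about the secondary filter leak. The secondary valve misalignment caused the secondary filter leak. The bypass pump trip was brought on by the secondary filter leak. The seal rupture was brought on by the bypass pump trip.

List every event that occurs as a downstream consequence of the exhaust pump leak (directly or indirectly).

the bypass pump cavitation, the bypass pump trip, the gearbox wear, the relay blockage, the seal rupture, the secondary filter leak

Direct effects: the relay blockage, the secondary filter leak.
2 steps out: the bypass pump trip.
3 steps out: the seal rupture, the bypass pump cavitation.
4 steps out: the gearbox wear.
Not reachable from it: the secondary valve misalignment.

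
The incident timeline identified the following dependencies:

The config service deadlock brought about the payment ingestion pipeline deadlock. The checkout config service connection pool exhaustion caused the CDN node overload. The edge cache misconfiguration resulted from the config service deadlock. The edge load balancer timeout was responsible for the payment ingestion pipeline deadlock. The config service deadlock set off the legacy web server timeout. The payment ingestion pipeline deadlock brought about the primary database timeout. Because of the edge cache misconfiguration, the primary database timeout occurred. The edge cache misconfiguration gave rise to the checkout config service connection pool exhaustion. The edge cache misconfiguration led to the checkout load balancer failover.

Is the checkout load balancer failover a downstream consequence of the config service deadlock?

There is a causal chain: the config service deadlock → the edge cache misconfiguration → the checkout load balancer failover.

Yes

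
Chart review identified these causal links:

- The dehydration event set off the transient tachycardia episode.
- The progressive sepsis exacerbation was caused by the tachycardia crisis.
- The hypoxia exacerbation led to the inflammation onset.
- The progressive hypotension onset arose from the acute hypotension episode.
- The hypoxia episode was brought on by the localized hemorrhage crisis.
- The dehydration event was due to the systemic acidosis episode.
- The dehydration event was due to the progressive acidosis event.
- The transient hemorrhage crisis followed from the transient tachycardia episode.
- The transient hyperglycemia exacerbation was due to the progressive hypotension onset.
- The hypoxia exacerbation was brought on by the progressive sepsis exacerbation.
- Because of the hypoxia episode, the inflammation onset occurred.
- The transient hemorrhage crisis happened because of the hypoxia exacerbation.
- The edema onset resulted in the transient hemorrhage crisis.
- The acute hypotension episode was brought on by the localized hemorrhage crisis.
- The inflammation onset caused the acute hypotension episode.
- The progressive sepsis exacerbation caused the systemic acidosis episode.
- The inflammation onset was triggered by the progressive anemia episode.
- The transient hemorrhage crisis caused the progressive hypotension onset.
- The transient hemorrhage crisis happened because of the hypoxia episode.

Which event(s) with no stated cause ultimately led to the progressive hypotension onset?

the edema onset, the localized hemorrhage crisis, the progressive acidosis event, the progressive anemia episode, the tachycardia crisis

Tracing upstream from the progressive hypotension onset: the progressive hypotension onset ← the transient hemorrhage crisis ← the transient tachycardia episode ← the dehydration event ← the progressive acidosis event.
A separate upstream branch: the progressive hypotension onset ← the acute hypotension episode ← the inflammation onset ← the progressive anemia episode.
A separate upstream branch: the progressive hypotension onset ← the transient hemorrhage crisis ← the hypoxia exacerbation ← the progressive sepsis exacerbation ← the tachycardia crisis.
A separate upstream branch: the progressive hypotension onset ← the acute hypotension episode ← the localized hemorrhage crisis.
A separate upstream branch: the progressive hypotension onset ← the transient hemorrhage crisis ← the edema onset.
Each of those chain origins has no stated cause.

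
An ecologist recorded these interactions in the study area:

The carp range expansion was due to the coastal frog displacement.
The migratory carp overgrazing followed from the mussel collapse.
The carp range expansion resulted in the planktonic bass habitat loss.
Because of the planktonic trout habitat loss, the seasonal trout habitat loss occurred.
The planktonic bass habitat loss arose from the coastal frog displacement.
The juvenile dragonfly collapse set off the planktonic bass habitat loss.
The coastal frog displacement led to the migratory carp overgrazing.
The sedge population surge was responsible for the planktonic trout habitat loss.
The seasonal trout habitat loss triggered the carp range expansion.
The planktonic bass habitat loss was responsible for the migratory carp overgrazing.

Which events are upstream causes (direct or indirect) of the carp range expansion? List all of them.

the coastal frog displacement, the planktonic trout habitat loss, the seasonal trout habitat loss, the sedge population surge

Immediate causes of the carp range expansion: the seasonal trout habitat loss, the coastal frog displacement.
Further upstream: the sedge population surge, the planktonic trout habitat loss.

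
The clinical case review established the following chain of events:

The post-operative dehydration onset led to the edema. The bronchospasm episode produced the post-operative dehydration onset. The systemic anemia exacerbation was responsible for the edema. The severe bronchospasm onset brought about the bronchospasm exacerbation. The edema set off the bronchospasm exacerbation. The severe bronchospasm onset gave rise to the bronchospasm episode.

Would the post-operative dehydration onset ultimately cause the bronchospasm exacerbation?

There is a causal chain: the post-operative dehydration onset → the edema → the bronchospasm exacerbation.

Yes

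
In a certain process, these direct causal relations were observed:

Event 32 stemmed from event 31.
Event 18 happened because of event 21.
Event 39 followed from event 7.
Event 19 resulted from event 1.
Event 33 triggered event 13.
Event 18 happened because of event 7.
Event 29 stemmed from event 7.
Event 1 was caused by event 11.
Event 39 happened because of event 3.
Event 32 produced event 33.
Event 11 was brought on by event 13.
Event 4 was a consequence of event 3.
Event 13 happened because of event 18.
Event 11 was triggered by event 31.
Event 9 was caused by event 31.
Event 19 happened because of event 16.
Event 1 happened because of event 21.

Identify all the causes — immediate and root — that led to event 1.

event 11, event 13, event 18, event 21, event 31, event 32, event 33, event 7

Immediate causes of event 1: event 21, event 11.
Further upstream: event 7, event 31, event 32, event 18, event 33, event 13.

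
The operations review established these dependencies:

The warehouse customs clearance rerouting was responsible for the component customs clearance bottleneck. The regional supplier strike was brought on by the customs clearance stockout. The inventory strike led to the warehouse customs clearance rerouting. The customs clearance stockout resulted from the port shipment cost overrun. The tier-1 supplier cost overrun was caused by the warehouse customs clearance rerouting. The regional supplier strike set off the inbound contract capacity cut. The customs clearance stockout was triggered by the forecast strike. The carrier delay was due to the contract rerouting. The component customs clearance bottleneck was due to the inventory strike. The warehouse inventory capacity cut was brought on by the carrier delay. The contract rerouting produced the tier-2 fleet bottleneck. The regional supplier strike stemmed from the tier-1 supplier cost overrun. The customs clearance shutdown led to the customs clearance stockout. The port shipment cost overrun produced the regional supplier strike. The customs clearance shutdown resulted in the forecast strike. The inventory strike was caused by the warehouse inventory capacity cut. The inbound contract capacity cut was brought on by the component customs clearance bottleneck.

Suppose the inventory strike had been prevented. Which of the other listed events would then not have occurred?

the component customs clearance bottleneck, the tier-1 supplier cost overrun, the warehouse customs clearance rerouting

Downstream of the inventory strike: the warehouse customs clearance rerouting, the component customs clearance bottleneck, the tier-1 supplier cost overrun, the regional supplier strike, the inbound contract capacity cut.
Of those, still caused via another path: the regional supplier strike, the inbound contract capacity cut.
The remainder have no surviving cause.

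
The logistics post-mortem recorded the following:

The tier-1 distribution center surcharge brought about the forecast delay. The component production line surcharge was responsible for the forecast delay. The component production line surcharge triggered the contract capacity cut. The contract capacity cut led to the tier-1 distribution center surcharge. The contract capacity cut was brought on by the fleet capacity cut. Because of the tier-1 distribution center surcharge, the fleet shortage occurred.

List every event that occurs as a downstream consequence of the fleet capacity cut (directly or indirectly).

the contract capacity cut, the fleet shortage, the forecast delay, the tier-1 distribution center surcharge

Direct effects: the contract capacity cut.
2 steps out: the tier-1 distribution center surcharge.
3 steps out: the fleet shortage, the forecast delay.
Not reachable from it: the component production line surcharge.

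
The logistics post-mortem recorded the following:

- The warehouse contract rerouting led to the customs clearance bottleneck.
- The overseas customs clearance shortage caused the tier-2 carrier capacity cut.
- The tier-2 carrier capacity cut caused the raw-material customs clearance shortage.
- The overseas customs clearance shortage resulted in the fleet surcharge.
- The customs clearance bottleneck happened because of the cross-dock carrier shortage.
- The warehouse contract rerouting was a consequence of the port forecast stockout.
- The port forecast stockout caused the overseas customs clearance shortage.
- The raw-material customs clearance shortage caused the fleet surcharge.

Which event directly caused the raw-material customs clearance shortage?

the tier-2 carrier capacity cut

Upstream contributors include the port forecast stockout, the overseas customs clearance shortage, but only the tier-2 carrier capacity cut feeds directly into the raw-material customs clearance shortage.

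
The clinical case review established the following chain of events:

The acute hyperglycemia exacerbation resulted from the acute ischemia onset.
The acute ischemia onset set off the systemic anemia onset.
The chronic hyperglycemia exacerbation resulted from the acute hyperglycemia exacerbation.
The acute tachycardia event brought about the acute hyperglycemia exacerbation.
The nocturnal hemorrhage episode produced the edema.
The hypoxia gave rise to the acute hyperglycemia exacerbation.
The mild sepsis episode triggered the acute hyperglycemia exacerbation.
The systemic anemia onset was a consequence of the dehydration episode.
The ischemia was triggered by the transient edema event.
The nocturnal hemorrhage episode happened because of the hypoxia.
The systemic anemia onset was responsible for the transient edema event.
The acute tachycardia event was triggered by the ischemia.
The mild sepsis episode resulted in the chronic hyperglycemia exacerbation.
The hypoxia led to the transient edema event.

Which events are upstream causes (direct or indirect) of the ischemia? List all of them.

the acute ischemia onset, the dehydration episode, the hypoxia, the systemic anemia onset, the transient edema event

Immediate cause of the ischemia: the transient edema event.
Further upstream: the hypoxia, the acute ischemia onset, the dehydration episode, the systemic anemia onset.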